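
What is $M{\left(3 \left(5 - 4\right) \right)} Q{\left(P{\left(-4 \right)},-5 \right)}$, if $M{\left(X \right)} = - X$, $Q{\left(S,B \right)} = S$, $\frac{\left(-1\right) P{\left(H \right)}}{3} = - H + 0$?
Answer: $36$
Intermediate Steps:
$P{\left(H \right)} = 3 H$ ($P{\left(H \right)} = - 3 \left(- H + 0\right) = - 3 \left(- H\right) = 3 H$)
$M{\left(3 \left(5 - 4\right) \right)} Q{\left(P{\left(-4 \right)},-5 \right)} = - 3 \left(5 - 4\right) 3 \left(-4\right) = - 3 \cdot 1 \left(-12\right) = \left(-1\right) 3 \left(-12\right) = \left(-3\right) \left(-12\right) = 36$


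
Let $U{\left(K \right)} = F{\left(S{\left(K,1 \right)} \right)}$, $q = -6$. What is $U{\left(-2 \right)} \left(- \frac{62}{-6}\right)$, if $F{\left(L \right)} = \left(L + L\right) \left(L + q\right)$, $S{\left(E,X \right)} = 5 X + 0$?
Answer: $- \frac{310}{3} \approx -103.33$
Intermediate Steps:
$S{\left(E,X \right)} = 5 X$
$F{\left(L \right)} = 2 L \left(-6 + L\right)$ ($F{\left(L \right)} = \left(L + L\right) \left(L - 6\right) = 2 L \left(-6 + L\right)$)
$U{\left(K \right)} = -10$ ($U{\left(K \right)} = 2 \cdot 5 \cdot 1 \left(-6 + 5 \cdot 1\right) = 2 \cdot 5 \left(-6 + 5\right) = 2 \cdot 5 \left(-1\right) = -10$)
$U{\left(-2 \right)} \left(- \frac{62}{-6}\right) = - 10 \left(- \frac{62}{-6}\right) = - 10 \left(\left(-62\right) \left(- \frac{1}{6}\right)\right) = \left(-10\right) \frac{31}{3} = - \frac{310}{3}$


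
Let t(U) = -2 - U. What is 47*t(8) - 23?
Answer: -493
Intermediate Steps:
47*t(8) - 23 = 47*(-2 - 1*8) - 23 = 47*(-2 - 8) - 23 = 47*(-10) - 23 = -470 - 23 = -493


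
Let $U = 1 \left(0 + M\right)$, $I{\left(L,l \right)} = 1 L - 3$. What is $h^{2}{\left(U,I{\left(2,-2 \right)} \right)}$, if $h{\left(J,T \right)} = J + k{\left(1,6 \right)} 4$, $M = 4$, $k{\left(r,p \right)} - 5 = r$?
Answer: $784$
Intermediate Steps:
$k{\left(r,p \right)} = 5 + r$
$I{\left(L,l \right)} = -3 + L$ ($I{\left(L,l \right)} = L - 3 = -3 + L$)
$U = 4$ ($U = 1 \left(0 + 4\right) = 1 \cdot 4 = 4$)
$h{\left(J,T \right)} = 24 + J$ ($h{\left(J,T \right)} = J + \left(5 + 1\right) 4 = J + 6 \cdot 4 = J + 24 = 24 + J$)
$h^{2}{\left(U,I{\left(2,-2 \right)} \right)} = \left(24 + 4\right)^{2} = 28^{2} = 784$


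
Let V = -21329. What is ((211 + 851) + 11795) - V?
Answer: 34186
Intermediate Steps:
((211 + 851) + 11795) - V = ((211 + 851) + 11795) - 1*(-21329) = (1062 + 11795) + 21329 = 12857 + 21329 = 34186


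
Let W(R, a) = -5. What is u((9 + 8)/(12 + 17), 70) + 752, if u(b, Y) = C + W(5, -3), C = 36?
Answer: 783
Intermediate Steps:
u(b, Y) = 31 (u(b, Y) = 36 - 5 = 31)
u((9 + 8)/(12 + 17), 70) + 752 = 31 + 752 = 783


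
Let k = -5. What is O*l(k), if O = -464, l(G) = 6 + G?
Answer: -464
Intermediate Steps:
O*l(k) = -464*(6 - 5) = -464*1 = -464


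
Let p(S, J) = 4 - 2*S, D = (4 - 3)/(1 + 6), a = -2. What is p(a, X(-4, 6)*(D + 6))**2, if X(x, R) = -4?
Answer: 64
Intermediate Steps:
D = 1/7 ≈ 0.14286
p(a, X(-4, 6)*(D + 6))**2 = (4 - 2*(-2))**2 = (4 + 4)**2 = 8**2 = 64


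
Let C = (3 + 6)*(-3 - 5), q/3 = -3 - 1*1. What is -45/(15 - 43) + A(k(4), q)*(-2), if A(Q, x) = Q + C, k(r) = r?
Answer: 3853/28 ≈ 137.61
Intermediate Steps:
q = -12 (q = 3*(-3 - 1*1) = 3*(-3 - 1) = 3*(-4) = -12)
C = -72 (C = 9*(-8) = -72)
A(Q, x) = -72 + Q (A(Q, x) = Q - 72 = -72 + Q)
-45/(15 - 43) + A(k(4), q)*(-2) = -45/(15 - 43) + (-72 + 4)*(-2) = -45/(-28) - 68*(-2) = -1/28*(-45) + 136 = 45/28 + 136 = 3853/28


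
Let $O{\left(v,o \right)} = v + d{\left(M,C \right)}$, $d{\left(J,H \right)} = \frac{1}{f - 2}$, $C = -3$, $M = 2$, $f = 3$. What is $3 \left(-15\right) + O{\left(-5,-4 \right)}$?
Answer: $-49$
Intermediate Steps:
$d{\left(J,H \right)} = 1$ ($d{\left(J,H \right)} = \frac{1}{3 - 2} = 1^{-1} = 1$)
$O{\left(v,o \right)} = 1 + v$ ($O{\left(v,o \right)} = v + 1 = 1 + v$)
$3 \left(-15\right) + O{\left(-5,-4 \right)} = 3 \left(-15\right) + \left(1 - 5\right) = -45 - 4 = -49$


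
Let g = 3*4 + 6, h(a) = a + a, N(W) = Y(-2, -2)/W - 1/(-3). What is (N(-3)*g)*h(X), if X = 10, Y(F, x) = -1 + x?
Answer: 480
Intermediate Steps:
N(W) = ⅓ - 3/W (N(W) = (-1 - 2)/W - 1/(-3) = -3/W - 1*(-⅓) = -3/W + ⅓ = ⅓ - 3/W)
h(a) = 2*a
g = 18 (g = 12 + 6 = 18)
(N(-3)*g)*h(X) = (((⅓)*(-9 - 3)/(-3))*18)*(2*10) = (((⅓)*(-⅓)*(-12))*18)*20 = ((4/3)*18)*20 = 24*20 = 480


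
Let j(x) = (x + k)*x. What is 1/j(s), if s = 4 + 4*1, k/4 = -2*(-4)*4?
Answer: 1/1088 ≈ 0.00091912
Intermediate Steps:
k = 128 (k = 4*(-2*(-4)*4) = 4*(8*4) = 4*32 = 128)
s = 8 (s = 4 + 4 = 8)
j(x) = x*(128 + x) (j(x) = (x + 128)*x = (128 + x)*x = x*(128 + x))
1/j(s) = 1/(8*(128 + 8)) = 1/(8*136) = 1/1088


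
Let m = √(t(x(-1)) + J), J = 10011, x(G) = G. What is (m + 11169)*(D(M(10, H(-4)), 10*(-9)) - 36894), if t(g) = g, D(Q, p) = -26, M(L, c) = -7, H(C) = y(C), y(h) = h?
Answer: -412359480 - 36920*√10010 ≈ -4.1605e+8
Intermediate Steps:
H(C) = C
m = √10010 (m = √(-1 + 10011) = √10010 ≈ 100.05)
(m + 11169)*(D(M(10, H(-4)), 10*(-9)) - 36894) = (√10010 + 11169)*(-26 - 36894) = (11169 + √10010)*(-36920) = -412359480 - 36920*√10010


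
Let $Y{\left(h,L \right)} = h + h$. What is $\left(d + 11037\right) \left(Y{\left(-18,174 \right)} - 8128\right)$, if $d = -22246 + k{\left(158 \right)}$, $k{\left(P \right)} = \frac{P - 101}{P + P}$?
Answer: $\frac{7229195467}{79} \approx 9.1509 \cdot 10^{7}$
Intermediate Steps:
$Y{\left(h,L \right)} = 2 h$
$k{\left(P \right)} = \frac{-101 + P}{2 P}$
$d = - \frac{7029679}{316}$ ($d = -22246 + \frac{-101 + 158}{2 \cdot 158} = -22246 + \frac{1}{2} \cdot \frac{1}{158} \cdot 57 = -22246 + \frac{57}{316} = - \frac{7029679}{316} \approx -22246.0$)
$\left(d + 11037\right) \left(Y{\left(-18,174 \right)} - 8128\right) = \left(- \frac{7029679}{316} + 11037\right) \left(2 \left(-18\right) - 8128\right) = - \frac{3541987 \left(-36 - 8128\right)}{316} = \left(- \frac{3541987}{316}\right) \left(-8164\right) = \frac{7229195467}{79}$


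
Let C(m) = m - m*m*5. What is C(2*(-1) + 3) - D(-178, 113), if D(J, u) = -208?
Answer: 204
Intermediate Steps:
C(m) = m - 5*m**2 (C(m) = m - m**2*5 = m - 5*m**2)
C(2*(-1) + 3) - D(-178, 113) = (2*(-1) + 3)*(1 - 5*(2*(-1) + 3)) - 1*(-208) = (-2 + 3)*(1 - 5*(-2 + 3)) + 208 = 1*(1 - 5*1) + 208 = 1*(1 - 5) + 208 = 1*(-4) + 208 = -4 + 208 = 204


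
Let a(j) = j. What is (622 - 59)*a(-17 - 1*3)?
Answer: -11260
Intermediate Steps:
(622 - 59)*a(-17 - 1*3) = (622 - 59)*(-17 - 1*3) = 563*(-17 - 3) = 563*(-20) = -11260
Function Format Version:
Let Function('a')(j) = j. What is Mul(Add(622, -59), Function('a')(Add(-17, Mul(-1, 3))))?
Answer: -11260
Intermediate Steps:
Mul(Add(622, -59), Function('a')(Add(-17, Mul(-1, 3)))) = Mul(Add(622, -59), Add(-17, Mul(-1, 3))) = Mul(563, Add(-17, -3)) = Mul(563, -20) = -11260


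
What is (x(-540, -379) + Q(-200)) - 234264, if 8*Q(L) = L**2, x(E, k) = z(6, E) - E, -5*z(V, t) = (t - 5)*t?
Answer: -287584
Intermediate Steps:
z(V, t) = -t*(-5 + t)/5 (z(V, t) = -(t - 5)*t/5 = -(-5 + t)*t/5 = -t*(-5 + t)/5)
x(E, k) = -E + E*(5 - E)/5 (x(E, k) = E*(5 - E)/5 - E = -E + E*(5 - E)/5)
Q(L) = L**2/8
(x(-540, -379) + Q(-200)) - 234264 = (-1/5*(-540)**2 + (1/8)*(-200)**2) - 234264 = (-1/5*291600 + (1/8)*40000) - 234264 = (-58320 + 5000) - 234264 = -53320 - 234264 = -287584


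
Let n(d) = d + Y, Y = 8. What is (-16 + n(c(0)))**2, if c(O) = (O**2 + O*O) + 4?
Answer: 16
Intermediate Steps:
c(O) = 4 + 2*O**2 (c(O) = (O**2 + O**2) + 4 = 2*O**2 + 4 = 4 + 2*O**2)
n(d) = 8 + d (n(d) = d + 8 = 8 + d)
(-16 + n(c(0)))**2 = (-16 + (8 + (4 + 2*0**2)))**2 = (-16 + (8 + (4 + 2*0)))**2 = (-16 + (8 + (4 + 0)))**2 = (-16 + (8 + 4))**2 = (-16 + 12)**2 = (-4)**2 = 16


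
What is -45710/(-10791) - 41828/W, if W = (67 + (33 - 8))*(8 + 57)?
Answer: -44505037/16132545 ≈ -2.7587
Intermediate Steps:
W = 5980 (W = (67 + 25)*65 = 92*65 = 5980)
-45710/(-10791) - 41828/W = -45710/(-10791) - 41828/5980 = -45710*(-1/10791) - 41828*1/5980 = 45710/10791 - 10457/1495 = -44505037/16132545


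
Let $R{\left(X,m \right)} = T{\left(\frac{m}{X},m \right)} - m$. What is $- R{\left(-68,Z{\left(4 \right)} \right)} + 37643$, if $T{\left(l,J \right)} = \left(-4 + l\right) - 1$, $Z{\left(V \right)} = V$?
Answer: $\frac{640085}{17} \approx 37652.0$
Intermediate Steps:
$T{\left(l,J \right)} = -5 + l$
$R{\left(X,m \right)} = -5 - m + \frac{m}{X}$ ($R{\left(X,m \right)} = \left(-5 + \frac{m}{X}\right) - m = -5 - m + \frac{m}{X}$)
$- R{\left(-68,Z{\left(4 \right)} \right)} + 37643 = - (-5 - 4 + \frac{4}{-68}) + 37643 = - (-5 - 4 + 4 \left(- \frac{1}{68}\right)) + 37643 = - (-5 - 4 - \frac{1}{17}) + 37643 = \left(-1\right) \left(- \frac{154}{17}\right) + 37643 = \frac{154}{17} + 37643 = \frac{640085}{17}$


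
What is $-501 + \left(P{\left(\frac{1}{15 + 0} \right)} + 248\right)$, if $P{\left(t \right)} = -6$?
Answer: $-259$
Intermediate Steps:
$-501 + \left(P{\left(\frac{1}{15 + 0} \right)} + 248\right) = -501 + \left(-6 + 248\right) = -501 + 242 = -259$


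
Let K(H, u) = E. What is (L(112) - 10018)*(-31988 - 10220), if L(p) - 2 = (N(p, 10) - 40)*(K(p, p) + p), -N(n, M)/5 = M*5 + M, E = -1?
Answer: 2015685248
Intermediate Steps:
K(H, u) = -1
N(n, M) = -30*M (N(n, M) = -5*(M*5 + M) = -5*(5*M + M) = -30*M)
L(p) = 342 - 340*p (L(p) = 2 + (-30*10 - 40)*(-1 + p) = 2 + (-300 - 40)*(-1 + p) = 2 - 340*(-1 + p) = 2 + (340 - 340*p) = 342 - 340*p)
(L(112) - 10018)*(-31988 - 10220) = ((342 - 340*112) - 10018)*(-31988 - 10220) = ((342 - 38080) - 10018)*(-42208) = (-37738 - 10018)*(-42208) = -47756*(-42208) = 2015685248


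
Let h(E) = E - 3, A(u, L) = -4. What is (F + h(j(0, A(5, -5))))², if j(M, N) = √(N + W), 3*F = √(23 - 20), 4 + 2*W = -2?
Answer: (-9 + √3 + 3*I*√7)²/9 ≈ -1.1308 - 12.819*I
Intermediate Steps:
W = -3 (W = -2 + (½)*(-2) = -2 - 1 = -3)
F = √3/3 (F = √(23 - 20)/3 = √3/3 ≈ 0.57735)
j(M, N) = √(-3 + N) (j(M, N) = √(N - 3) = √(-3 + N))
h(E) = -3 + E
(F + h(j(0, A(5, -5))))² = (√3/3 + (-3 + √(-3 - 4)))² = (√3/3 + (-3 + √(-7)))² = (√3/3 + (-3 + I*√7))² = (-3 + √3/3 + I*√7)²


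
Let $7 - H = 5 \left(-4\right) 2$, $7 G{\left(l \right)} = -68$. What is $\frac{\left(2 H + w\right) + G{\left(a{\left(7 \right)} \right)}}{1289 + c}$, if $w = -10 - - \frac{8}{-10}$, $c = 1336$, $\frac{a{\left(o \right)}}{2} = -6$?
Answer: $\frac{2572}{91875} \approx 0.027995$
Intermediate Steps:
$a{\left(o \right)} = -12$ ($a{\left(o \right)} = 2 \left(-6\right) = -12$)
$G{\left(l \right)} = - \frac{68}{7}$ ($G{\left(l \right)} = \frac{1}{7} \left(-68\right) = - \frac{68}{7}$)
$H = 47$ ($H = 7 - 5 \left(-4\right) 2 = 7 - \left(-20\right) 2 = 7 - -40 = 7 + 40 = 47$)
$w = - \frac{54}{5}$ ($w = -10 - \left(-8\right) \left(- \frac{1}{10}\right) = -10 - \frac{4}{5} = - \frac{54}{5} \approx -10.8$)
$\frac{\left(2 H + w\right) + G{\left(a{\left(7 \right)} \right)}}{1289 + c} = \frac{\left(2 \cdot 47 - \frac{54}{5}\right) - \frac{68}{7}}{1289 + 1336} = \frac{\left(94 - \frac{54}{5}\right) - \frac{68}{7}}{2625} = \left(\frac{416}{5} - \frac{68}{7}\right) \frac{1}{2625} = \frac{2572}{35} \cdot \frac{1}{2625} = \frac{2572}{91875}$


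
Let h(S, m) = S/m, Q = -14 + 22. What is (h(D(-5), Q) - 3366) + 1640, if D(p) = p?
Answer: -13813/8 ≈ -1726.6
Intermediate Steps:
Q = 8
(h(D(-5), Q) - 3366) + 1640 = (-5/8 - 3366) + 1640 = -26933/8 + 1640 = -13813/8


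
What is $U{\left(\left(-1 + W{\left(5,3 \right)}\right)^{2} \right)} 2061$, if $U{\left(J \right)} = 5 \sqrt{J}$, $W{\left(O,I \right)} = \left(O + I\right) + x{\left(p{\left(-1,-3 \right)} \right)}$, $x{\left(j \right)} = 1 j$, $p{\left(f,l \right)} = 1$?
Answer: $82440$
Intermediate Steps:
$x{\left(j \right)} = j$
$W{\left(O,I \right)} = 1 + I + O$ ($W{\left(O,I \right)} = \left(O + I\right) + 1 = \left(I + O\right) + 1 = 1 + I + O$)
$U{\left(\left(-1 + W{\left(5,3 \right)}\right)^{2} \right)} 2061 = 5 \sqrt{\left(-1 + \left(1 + 3 + 5\right)\right)^{2}} \cdot 2061 = 5 \sqrt{\left(-1 + 9\right)^{2}} \cdot 2061 = 5 \sqrt{8^{2}} \cdot 2061 = 5 \sqrt{64} \cdot 2061 = 5 \cdot 8 \cdot 2061 = 40 \cdot 2061 = 82440$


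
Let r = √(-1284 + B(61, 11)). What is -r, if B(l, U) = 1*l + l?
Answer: -I*√1162 ≈ -34.088*I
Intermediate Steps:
B(l, U) = 2*l (B(l, U) = l + l = 2*l)
r = I*√1162 (r = √(-1284 + 2*61) = √(-1284 + 122) = √(-1162) = I*√1162 ≈ 34.088*I)
-r = -I*√1162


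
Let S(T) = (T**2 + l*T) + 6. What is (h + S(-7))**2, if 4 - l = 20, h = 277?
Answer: 197136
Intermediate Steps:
l = -16 (l = 4 - 1*20 = 4 - 20 = -16)
S(T) = 6 + T**2 - 16*T (S(T) = (T**2 - 16*T) + 6 = 6 + T**2 - 16*T)
(h + S(-7))**2 = (277 + (6 + (-7)**2 - 16*(-7)))**2 = (277 + (6 + 49 + 112))**2 = (277 + 167)**2 = 444**2 = 197136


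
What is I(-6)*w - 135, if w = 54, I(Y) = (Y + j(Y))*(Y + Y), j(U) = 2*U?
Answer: 11529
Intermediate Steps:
I(Y) = 6*Y² (I(Y) = (Y + 2*Y)*(Y + Y) = (3*Y)*(2*Y) = 6*Y²)
I(-6)*w - 135 = (6*(-6)²)*54 - 135 = (6*36)*54 - 135 = 216*54 - 135 = 11664 - 135 = 11529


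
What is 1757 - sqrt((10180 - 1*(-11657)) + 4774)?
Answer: 1757 - sqrt(26611) ≈ 1593.9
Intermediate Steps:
1757 - sqrt((10180 - 1*(-11657)) + 4774) = 1757 - sqrt((10180 + 11657) + 4774) = 1757 - sqrt(21837 + 4774) = 1757 - sqrt(26611)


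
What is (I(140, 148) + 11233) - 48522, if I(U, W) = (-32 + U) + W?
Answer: -37033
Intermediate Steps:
I(U, W) = -32 + U + W
(I(140, 148) + 11233) - 48522 = ((-32 + 140 + 148) + 11233) - 48522 = (256 + 11233) - 48522 = 11489 - 48522 = -37033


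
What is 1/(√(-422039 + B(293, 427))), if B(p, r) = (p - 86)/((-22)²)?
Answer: -22*I*√204266669/204266669 ≈ -0.0015393*I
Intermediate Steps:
B(p, r) = -43/242 + p/484 (B(p, r) = (-86 + p)/484 = (-86 + p)*(1/484) = -43/242 + p/484)
1/(√(-422039 + B(293, 427))) = 1/(√(-422039 + (-43/242 + (1/484)*293))) = 1/(√(-422039 + (-43/242 + 293/484))) = 1/(√(-422039 + 207/484)) = 1/(√(-204266669/484)) = 1/(I*√204266669/22) = -22*I*√204266669/204266669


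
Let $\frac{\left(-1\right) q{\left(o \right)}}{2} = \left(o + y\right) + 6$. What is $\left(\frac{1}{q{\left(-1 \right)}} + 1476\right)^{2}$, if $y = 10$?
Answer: $\frac{1960629841}{900} \approx 2.1785 \cdot 10^{6}$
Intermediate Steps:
$q{\left(o \right)} = -32 - 2 o$ ($q{\left(o \right)} = - 2 \left(\left(o + 10\right) + 6\right) = - 2 \left(\left(10 + o\right) + 6\right) = - 2 \left(16 + o\right) = -32 - 2 o$)
$\left(\frac{1}{q{\left(-1 \right)}} + 1476\right)^{2} = \left(\frac{1}{-32 - -2} + 1476\right)^{2} = \left(\frac{1}{-32 + 2} + 1476\right)^{2} = \left(\frac{1}{-30} + 1476\right)^{2} = \left(- \frac{1}{30} + 1476\right)^{2} = \left(\frac{44279}{30}\right)^{2} = \frac{1960629841}{900}$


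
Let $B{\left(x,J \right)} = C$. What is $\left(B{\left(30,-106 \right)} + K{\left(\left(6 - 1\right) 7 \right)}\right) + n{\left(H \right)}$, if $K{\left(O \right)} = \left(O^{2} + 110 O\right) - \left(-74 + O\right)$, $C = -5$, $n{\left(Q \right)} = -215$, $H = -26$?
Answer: $4894$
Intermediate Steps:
$B{\left(x,J \right)} = -5$
$K{\left(O \right)} = 74 + O^{2} + 109 O$
$\left(B{\left(30,-106 \right)} + K{\left(\left(6 - 1\right) 7 \right)}\right) + n{\left(H \right)} = \left(-5 + \left(74 + \left(\left(6 - 1\right) 7\right)^{2} + 109 \left(6 - 1\right) 7\right)\right) - 215 = \left(-5 + \left(74 + \left(5 \cdot 7\right)^{2} + 109 \cdot 5 \cdot 7\right)\right) - 215 = \left(-5 + \left(74 + 35^{2} + 109 \cdot 35\right)\right) - 215 = \left(-5 + \left(74 + 1225 + 3815\right)\right) - 215 = \left(-5 + 5114\right) - 215 = 5109 - 215 = 4894$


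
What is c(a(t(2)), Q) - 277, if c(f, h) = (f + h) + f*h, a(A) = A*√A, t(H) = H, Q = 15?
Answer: -262 + 32*√2 ≈ -216.75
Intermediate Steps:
a(A) = A^(3/2)
c(f, h) = f + h + f*h
c(a(t(2)), Q) - 277 = (2^(3/2) + 15 + 2^(3/2)*15) - 277 = (2*√2 + 15 + (2*√2)*15) - 277 = (2*√2 + 15 + 30*√2) - 277 = (15 + 32*√2) - 277 = -262 + 32*√2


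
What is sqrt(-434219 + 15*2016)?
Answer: I*sqrt(403979) ≈ 635.59*I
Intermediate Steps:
sqrt(-434219 + 15*2016) = sqrt(-434219 + 30240) = sqrt(-403979) = I*sqrt(403979)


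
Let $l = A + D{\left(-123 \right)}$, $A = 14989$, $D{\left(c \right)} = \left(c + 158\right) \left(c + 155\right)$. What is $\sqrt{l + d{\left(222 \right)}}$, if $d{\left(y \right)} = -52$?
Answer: $\sqrt{16057} \approx 126.72$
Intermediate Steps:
$D{\left(c \right)} = \left(155 + c\right) \left(158 + c\right)$ ($D{\left(c \right)} = \left(158 + c\right) \left(155 + c\right) = \left(155 + c\right) \left(158 + c\right)$)
$l = 16109$ ($l = 14989 + \left(24490 + \left(-123\right)^{2} + 313 \left(-123\right)\right) = 14989 + \left(24490 + 15129 - 38499\right) = 14989 + 1120 = 16109$)
$\sqrt{l + d{\left(222 \right)}} = \sqrt{16109 - 52} = \sqrt{16057}$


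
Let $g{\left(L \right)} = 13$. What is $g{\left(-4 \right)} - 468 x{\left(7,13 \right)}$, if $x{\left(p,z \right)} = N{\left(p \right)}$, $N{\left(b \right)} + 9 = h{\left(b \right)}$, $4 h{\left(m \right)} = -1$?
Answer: $4342$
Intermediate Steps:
$h{\left(m \right)} = - \frac{1}{4}$ ($h{\left(m \right)} = \frac{1}{4} \left(-1\right) = - \frac{1}{4}$)
$N{\left(b \right)} = - \frac{37}{4}$ ($N{\left(b \right)} = -9 - \frac{1}{4} = - \frac{37}{4}$)
$x{\left(p,z \right)} = - \frac{37}{4}$
$g{\left(-4 \right)} - 468 x{\left(7,13 \right)} = 13 - -4329 = 13 + 4329 = 4342$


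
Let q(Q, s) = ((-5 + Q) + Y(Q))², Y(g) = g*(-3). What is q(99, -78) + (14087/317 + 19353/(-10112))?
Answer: 132231927179/3205504 ≈ 41252.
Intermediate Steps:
Y(g) = -3*g
q(Q, s) = (-5 - 2*Q)² (q(Q, s) = ((-5 + Q) - 3*Q)² = (-5 - 2*Q)²)
q(99, -78) + (14087/317 + 19353/(-10112)) = (5 + 2*99)² + (14087/317 + 19353/(-10112)) = (5 + 198)² + (14087*(1/317) + 19353*(-1/10112)) = 203² + (14087/317 - 19353/10112) = 41209 + 136312843/3205504 = 132231927179/3205504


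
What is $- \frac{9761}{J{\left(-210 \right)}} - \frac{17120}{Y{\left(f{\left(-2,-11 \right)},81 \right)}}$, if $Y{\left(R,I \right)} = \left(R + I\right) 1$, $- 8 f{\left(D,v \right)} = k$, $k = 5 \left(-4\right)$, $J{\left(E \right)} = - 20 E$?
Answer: $- \frac{145438087}{701400} \approx -207.35$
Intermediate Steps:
$k = -20$
$f{\left(D,v \right)} = \frac{5}{2}$ ($f{\left(D,v \right)} = \left(- \frac{1}{8}\right) \left(-20\right) = \frac{5}{2}$)
$Y{\left(R,I \right)} = I + R$ ($Y{\left(R,I \right)} = \left(I + R\right) 1 = I + R$)
$- \frac{9761}{J{\left(-210 \right)}} - \frac{17120}{Y{\left(f{\left(-2,-11 \right)},81 \right)}} = - \frac{9761}{\left(-20\right) \left(-210\right)} - \frac{17120}{81 + \frac{5}{2}} = - \frac{9761}{4200} - \frac{17120}{\frac{167}{2}} = \left(-9761\right) \frac{1}{4200} - \frac{34240}{167} = - \frac{9761}{4200} - \frac{34240}{167} = - \frac{145438087}{701400}$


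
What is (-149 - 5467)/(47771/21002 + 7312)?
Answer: -117947232/153614395 ≈ -0.76781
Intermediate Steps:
(-149 - 5467)/(47771/21002 + 7312) = -5616/(47771*(1/21002) + 7312) = -5616/(47771/21002 + 7312) = -5616/153614395/21002 = -5616*21002/153614395 = -117947232/153614395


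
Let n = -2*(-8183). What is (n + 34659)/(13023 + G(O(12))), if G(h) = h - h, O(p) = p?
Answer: 51025/13023 ≈ 3.9181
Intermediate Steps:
G(h) = 0
n = 16366
(n + 34659)/(13023 + G(O(12))) = (16366 + 34659)/(13023 + 0) = 51025/13023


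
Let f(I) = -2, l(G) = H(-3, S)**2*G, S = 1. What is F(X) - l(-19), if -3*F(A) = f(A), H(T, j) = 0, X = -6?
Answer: 2/3 ≈ 0.66667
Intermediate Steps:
l(G) = 0 (l(G) = 0**2*G = 0*G = 0)
F(A) = 2/3 (F(A) = -1/3*(-2) = 2/3)
F(X) - l(-19) = 2/3 - 1*0 = 2/3 + 0 = 2/3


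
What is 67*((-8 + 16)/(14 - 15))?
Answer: -536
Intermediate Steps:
67*((-8 + 16)/(14 - 15)) = 67*(8/(-1)) = 67*(8*(-1)) = 67*(-8) = -536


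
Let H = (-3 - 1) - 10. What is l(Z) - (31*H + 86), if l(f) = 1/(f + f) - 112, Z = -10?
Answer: 4719/20 ≈ 235.95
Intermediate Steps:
H = -14 (H = -4 - 10 = -14)
l(f) = -112 + 1/(2*f) (l(f) = 1/(2*f) - 112 = -112 + 1/(2*f))
l(Z) - (31*H + 86) = (-112 + (1/2)/(-10)) - (31*(-14) + 86) = (-112 + (1/2)*(-1/10)) - (-434 + 86) = (-112 - 1/20) - 1*(-348) = -2241/20 + 348 = 4719/20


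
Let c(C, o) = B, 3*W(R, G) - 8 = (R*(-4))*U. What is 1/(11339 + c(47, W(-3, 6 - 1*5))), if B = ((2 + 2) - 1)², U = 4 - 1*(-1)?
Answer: 1/11348 ≈ 8.8121e-5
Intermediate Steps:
U = 5 (U = 4 + 1 = 5)
W(R, G) = 8/3 - 20*R/3 (W(R, G) = 8/3 + ((R*(-4))*5)/3 = 8/3 + (-4*R*5)/3 = 8/3 + (-20*R)/3 = 8/3 - 20*R/3)
B = 9 (B = (4 - 1)² = 3² = 9)
c(C, o) = 9
1/(11339 + c(47, W(-3, 6 - 1*5))) = 1/(11339 + 9) = 1/11348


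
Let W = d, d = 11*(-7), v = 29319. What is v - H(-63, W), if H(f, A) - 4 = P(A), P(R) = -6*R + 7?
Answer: 28846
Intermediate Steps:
d = -77
W = -77
P(R) = 7 - 6*R
H(f, A) = 11 - 6*A (H(f, A) = 4 + (7 - 6*A) = 11 - 6*A)
v - H(-63, W) = 29319 - (11 - 6*(-77)) = 29319 - (11 + 462) = 29319 - 1*473 = 29319 - 473 = 28846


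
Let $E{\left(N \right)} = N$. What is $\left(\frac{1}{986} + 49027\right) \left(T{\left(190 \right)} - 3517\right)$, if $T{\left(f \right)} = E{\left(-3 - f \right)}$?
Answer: $- \frac{89671855665}{493} \approx -1.8189 \cdot 10^{8}$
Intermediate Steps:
$T{\left(f \right)} = -3 - f$
$\left(\frac{1}{986} + 49027\right) \left(T{\left(190 \right)} - 3517\right) = \left(\frac{1}{986} + 49027\right) \left(\left(-3 - 190\right) - 3517\right) = \frac{48340623 \left(-193 - 3517\right)}{986} = \frac{48340623}{986} \left(-3710\right) = - \frac{89671855665}{493}$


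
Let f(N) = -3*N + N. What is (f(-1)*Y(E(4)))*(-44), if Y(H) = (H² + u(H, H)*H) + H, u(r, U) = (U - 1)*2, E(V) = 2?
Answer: -880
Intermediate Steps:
u(r, U) = -2 + 2*U (u(r, U) = (-1 + U)*2 = -2 + 2*U)
f(N) = -2*N
Y(H) = H + H² + H*(-2 + 2*H) (Y(H) = (H² + (-2 + 2*H)*H) + H = (H² + H*(-2 + 2*H)) + H = H + H² + H*(-2 + 2*H))
(f(-1)*Y(E(4)))*(-44) = ((-2*(-1))*(2*(-1 + 3*2)))*(-44) = (2*(2*(-1 + 6)))*(-44) = (2*(2*5))*(-44) = (2*10)*(-44) = 20*(-44) = -880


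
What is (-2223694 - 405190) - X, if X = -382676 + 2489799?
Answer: -4736007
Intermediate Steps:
X = 2107123
(-2223694 - 405190) - X = (-2223694 - 405190) - 1*2107123 = -2628884 - 2107123 = -4736007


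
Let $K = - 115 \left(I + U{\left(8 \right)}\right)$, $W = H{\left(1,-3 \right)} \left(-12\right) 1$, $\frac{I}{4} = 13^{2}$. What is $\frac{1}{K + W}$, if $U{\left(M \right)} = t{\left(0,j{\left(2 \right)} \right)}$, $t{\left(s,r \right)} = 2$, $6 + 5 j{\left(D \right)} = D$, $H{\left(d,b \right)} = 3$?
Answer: $- \frac{1}{78006} \approx -1.282 \cdot 10^{-5}$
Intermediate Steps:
$I = 676$ ($I = 4 \cdot 13^{2} = 4 \cdot 169 = 676$)
$j{\left(D \right)} = - \frac{6}{5} + \frac{D}{5}$
$W = -36$ ($W = 3 \left(-12\right) 1 = \left(-36\right) 1 = -36$)
$U{\left(M \right)} = 2$
$K = -77970$ ($K = - 115 \left(676 + 2\right) = \left(-115\right) 678 = -77970$)
$\frac{1}{K + W} = \frac{1}{-77970 - 36} = \frac{1}{-78006} = - \frac{1}{78006}$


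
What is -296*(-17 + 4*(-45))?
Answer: 58312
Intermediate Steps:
-296*(-17 + 4*(-45)) = -296*(-17 - 180) = -296*(-197) = 58312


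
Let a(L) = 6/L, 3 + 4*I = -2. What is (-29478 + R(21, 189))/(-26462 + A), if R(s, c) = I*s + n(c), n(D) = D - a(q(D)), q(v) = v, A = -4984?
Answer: 7387451/7924392 ≈ 0.93224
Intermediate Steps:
I = -5/4 (I = -3/4 + (1/4)*(-2) = -3/4 - 1/2 = -5/4 ≈ -1.2500)
n(D) = D - 6/D
R(s, c) = c - 6/c - 5*s/4 (R(s, c) = -5*s/4 + (c - 6/c) = c - 6/c - 5*s/4)
(-29478 + R(21, 189))/(-26462 + A) = (-29478 + (189 - 6/189 - 5/4*21))/(-26462 - 4984) = (-29478 + (189 - 6*1/189 - 105/4))/(-31446) = (-29478 + (189 - 2/63 - 105/4))*(-1/31446) = (-29478 + 41005/252)*(-1/31446) = -7387451/252*(-1/31446) = 7387451/7924392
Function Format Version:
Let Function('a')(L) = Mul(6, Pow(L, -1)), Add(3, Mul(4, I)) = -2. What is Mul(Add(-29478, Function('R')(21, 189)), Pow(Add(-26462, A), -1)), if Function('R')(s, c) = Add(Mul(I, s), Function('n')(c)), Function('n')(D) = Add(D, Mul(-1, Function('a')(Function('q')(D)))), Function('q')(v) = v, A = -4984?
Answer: Rational(7387451, 7924392) ≈ 0.93224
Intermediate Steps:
I = Rational(-5, 4) (I = Add(Rational(-3, 4), Mul(Rational(1, 4), -2)) = Add(Rational(-3, 4), Rational(-1, 2)) = Rational(-5, 4) ≈ -1.2500)
Function('n')(D) = Add(D, Mul(-6, Pow(D, -1))) (Function('n')(D) = Add(D, Mul(-1, Mul(6, Pow(D, -1)))) = Add(D, Mul(-6, Pow(D, -1))))
Function('R')(s, c) = Add(c, Mul(-6, Pow(c, -1)), Mul(Rational(-5, 4), s)) (Function('R')(s, c) = Add(Mul(Rational(-5, 4), s), Add(c, Mul(-6, Pow(c, -1)))) = Add(c, Mul(-6, Pow(c, -1)), Mul(Rational(-5, 4), s)))
Mul(Add(-29478, Function('R')(21, 189)), Pow(Add(-26462, A), -1)) = Mul(Add(-29478, Add(189, Mul(-6, Pow(189, -1)), Mul(Rational(-5, 4), 21))), Pow(Add(-26462, -4984), -1)) = Mul(Add(-29478, Add(189, Mul(-6, Rational(1, 189)), Rational(-105, 4))), Pow(-31446, -1)) = Mul(Add(-29478, Add(189, Rational(-2, 63), Rational(-105, 4))), Rational(-1, 31446)) = Mul(Add(-29478, Rational(41005, 252)), Rational(-1, 31446)) = Mul(Rational(-7387451, 252), Rational(-1, 31446)) = Rational(7387451, 7924392)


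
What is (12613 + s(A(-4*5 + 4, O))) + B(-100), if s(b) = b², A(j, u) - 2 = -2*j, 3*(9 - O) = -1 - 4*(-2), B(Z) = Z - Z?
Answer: 13769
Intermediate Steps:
B(Z) = 0
O = 20/3 (O = 9 - (-1 - 4*(-2))/3 = 9 - (-1 + 8)/3 = 9 - ⅓*7 = 9 - 7/3 = 20/3 ≈ 6.6667)
A(j, u) = 2 - 2*j
(12613 + s(A(-4*5 + 4, O))) + B(-100) = (12613 + (2 - 2*(-4*5 + 4))²) + 0 = (12613 + (2 - 2*(-20 + 4))²) + 0 = (12613 + (2 - 2*(-16))²) + 0 = (12613 + (2 + 32)²) + 0 = (12613 + 34²) + 0 = (12613 + 1156) + 0 = 13769 + 0 = 13769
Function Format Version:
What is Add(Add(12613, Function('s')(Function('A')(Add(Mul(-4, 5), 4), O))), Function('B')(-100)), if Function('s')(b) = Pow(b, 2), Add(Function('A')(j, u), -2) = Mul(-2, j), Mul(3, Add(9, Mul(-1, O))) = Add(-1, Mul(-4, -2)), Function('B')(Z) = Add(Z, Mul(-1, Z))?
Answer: 13769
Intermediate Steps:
Function('B')(Z) = 0
O = Rational(20, 3) (O = Add(9, Mul(Rational(-1, 3), Add(-1, Mul(-4, -2)))) = Add(9, Mul(Rational(-1, 3), Add(-1, 8))) = Add(9, Mul(Rational(-1, 3), 7)) = Add(9, Rational(-7, 3)) = Rational(20, 3) ≈ 6.6667)
Function('A')(j, u) = Add(2, Mul(-2, j))
Add(Add(12613, Function('s')(Function('A')(Add(Mul(-4, 5), 4), O))), Function('B')(-100)) = Add(Add(12613, Pow(Add(2, Mul(-2, Add(Mul(-4, 5), 4))), 2)), 0) = Add(Add(12613, Pow(Add(2, Mul(-2, Add(-20, 4))), 2)), 0) = Add(Add(12613, Pow(Add(2, Mul(-2, -16)), 2)), 0) = Add(Add(12613, Pow(Add(2, 32), 2)), 0) = Add(Add(12613, Pow(34, 2)), 0) = Add(Add(12613, 1156), 0) = Add(13769, 0) = 13769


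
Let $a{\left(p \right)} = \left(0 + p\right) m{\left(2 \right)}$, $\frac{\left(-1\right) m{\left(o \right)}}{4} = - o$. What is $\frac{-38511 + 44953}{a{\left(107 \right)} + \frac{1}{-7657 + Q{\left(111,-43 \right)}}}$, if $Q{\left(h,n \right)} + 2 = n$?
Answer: $\frac{49616284}{6592911} \approx 7.5257$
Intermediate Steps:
$m{\left(o \right)} = 4 o$ ($m{\left(o \right)} = - 4 \left(- o\right) = 4 o$)
$Q{\left(h,n \right)} = -2 + n$
$a{\left(p \right)} = 8 p$ ($a{\left(p \right)} = \left(0 + p\right) 4 \cdot 2 = p 8 = 8 p$)
$\frac{-38511 + 44953}{a{\left(107 \right)} + \frac{1}{-7657 + Q{\left(111,-43 \right)}}} = \frac{-38511 + 44953}{8 \cdot 107 + \frac{1}{-7657 - 45}} = \frac{6442}{856 + \frac{1}{-7657 - 45}} = \frac{6442}{856 + \frac{1}{-7702}} = \frac{6442}{856 - \frac{1}{7702}} = \frac{6442}{\frac{6592911}{7702}} = 6442 \cdot \frac{7702}{6592911} = \frac{49616284}{6592911}$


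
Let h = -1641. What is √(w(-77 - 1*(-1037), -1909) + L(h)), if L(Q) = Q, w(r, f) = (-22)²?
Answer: I*√1157 ≈ 34.015*I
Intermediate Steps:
w(r, f) = 484
√(w(-77 - 1*(-1037), -1909) + L(h)) = √(484 - 1641) = √(-1157) = I*√1157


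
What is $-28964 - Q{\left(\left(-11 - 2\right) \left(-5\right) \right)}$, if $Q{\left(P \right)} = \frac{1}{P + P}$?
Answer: $- \frac{3765321}{130} \approx -28964.0$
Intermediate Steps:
$Q{\left(P \right)} = \frac{1}{2 P}$
$-28964 - Q{\left(\left(-11 - 2\right) \left(-5\right) \right)} = -28964 - \frac{1}{2 \left(-11 - 2\right) \left(-5\right)} = -28964 - \frac{1}{2 \left(\left(-13\right) \left(-5\right)\right)} = -28964 - \frac{1}{2 \cdot 65} = -28964 - \frac{1}{2} \cdot \frac{1}{65} = -28964 - \frac{1}{130} = - \frac{3765321}{130}$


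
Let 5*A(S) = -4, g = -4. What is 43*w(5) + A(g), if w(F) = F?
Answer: 1071/5 ≈ 214.20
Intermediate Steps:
A(S) = -4/5 (A(S) = (1/5)*(-4) = -4/5)
43*w(5) + A(g) = 43*5 - 4/5 = 215 - 4/5 = 1071/5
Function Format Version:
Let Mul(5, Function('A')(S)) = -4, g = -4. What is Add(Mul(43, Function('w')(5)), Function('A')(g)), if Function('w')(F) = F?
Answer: Rational(1071, 5) ≈ 214.20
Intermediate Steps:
Function('A')(S) = Rational(-4, 5) (Function('A')(S) = Mul(Rational(1, 5), -4) = Rational(-4, 5))
Add(Mul(43, Function('w')(5)), Function('A')(g)) = Add(Mul(43, 5), Rational(-4, 5)) = Add(215, Rational(-4, 5)) = Rational(1071, 5)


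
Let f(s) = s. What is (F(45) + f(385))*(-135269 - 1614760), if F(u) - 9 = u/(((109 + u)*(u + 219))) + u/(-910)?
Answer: -121460459989983/176176 ≈ -6.8943e+8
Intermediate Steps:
F(u) = 9 - u/910 + u/((109 + u)*(219 + u)) (F(u) = 9 + (u/(((109 + u)*(u + 219))) + u/(-910)) = 9 + (u/(((109 + u)*(219 + u))) + u*(-1/910)) = 9 + (u*(1/((109 + u)*(219 + u))) - u/910) = 9 + (u/((109 + u)*(219 + u)) - u/910) = 9 + (-u/910 + u/((109 + u)*(219 + u))) = 9 - u/910 + u/((109 + u)*(219 + u)))
(F(45) + f(385))*(-135269 - 1614760) = ((195503490 - 1*45**3 + 7862*45**2 + 2663359*45)/(910*(23871 + 45**2 + 328*45)) + 385)*(-135269 - 1614760) = ((195503490 - 1*91125 + 7862*2025 + 119851155)/(910*(23871 + 2025 + 14760)) + 385)*(-1750029) = ((1/910)*(195503490 - 91125 + 15920550 + 119851155)/40656 + 385)*(-1750029) = ((1/910)*(1/40656)*331184070 + 385)*(-1750029) = (1577067/176176 + 385)*(-1750029) = (69404827/176176)*(-1750029) = -121460459989983/176176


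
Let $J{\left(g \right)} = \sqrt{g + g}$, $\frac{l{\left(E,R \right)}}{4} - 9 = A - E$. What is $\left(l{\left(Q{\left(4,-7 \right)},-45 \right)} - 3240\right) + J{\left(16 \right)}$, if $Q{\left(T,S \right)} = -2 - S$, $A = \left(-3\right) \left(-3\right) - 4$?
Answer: $-3204 + 4 \sqrt{2} \approx -3198.3$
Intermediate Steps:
$A = 5$ ($A = 9 - 4 = 5$)
$l{\left(E,R \right)} = 56 - 4 E$ ($l{\left(E,R \right)} = 36 + 4 \left(5 - E\right) = 36 - \left(-20 + 4 E\right) = 56 - 4 E$)
$J{\left(g \right)} = \sqrt{2} \sqrt{g}$ ($J{\left(g \right)} = \sqrt{2 g} = \sqrt{2} \sqrt{g}$)
$\left(l{\left(Q{\left(4,-7 \right)},-45 \right)} - 3240\right) + J{\left(16 \right)} = \left(\left(56 - 4 \left(-2 - -7\right)\right) - 3240\right) + \sqrt{2} \sqrt{16} = \left(\left(56 - 4 \left(-2 + 7\right)\right) - 3240\right) + \sqrt{2} \cdot 4 = \left(\left(56 - 20\right) - 3240\right) + 4 \sqrt{2} = \left(36 - 3240\right) + 4 \sqrt{2} = -3204 + 4 \sqrt{2}$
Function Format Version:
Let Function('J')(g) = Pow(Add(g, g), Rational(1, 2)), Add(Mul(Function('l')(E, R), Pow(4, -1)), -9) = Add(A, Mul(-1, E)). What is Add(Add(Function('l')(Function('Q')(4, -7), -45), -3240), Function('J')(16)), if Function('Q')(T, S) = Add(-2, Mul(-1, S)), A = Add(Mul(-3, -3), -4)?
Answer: Add(-3204, Mul(4, Pow(2, Rational(1, 2)))) ≈ -3198.3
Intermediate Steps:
A = 5 (A = Add(9, -4) = 5)
Function('l')(E, R) = Add(56, Mul(-4, E)) (Function('l')(E, R) = Add(36, Mul(4, Add(5, Mul(-1, E)))) = Add(36, Add(20, Mul(-4, E))) = Add(56, Mul(-4, E)))
Function('J')(g) = Mul(Pow(2, Rational(1, 2)), Pow(g, Rational(1, 2))) (Function('J')(g) = Pow(Mul(2, g), Rational(1, 2)) = Mul(Pow(2, Rational(1, 2)), Pow(g, Rational(1, 2))))
Add(Add(Function('l')(Function('Q')(4, -7), -45), -3240), Function('J')(16)) = Add(Add(Add(56, Mul(-4, Add(-2, Mul(-1, -7)))), -3240), Mul(Pow(2, Rational(1, 2)), Pow(16, Rational(1, 2)))) = Add(Add(Add(56, Mul(-4, Add(-2, 7))), -3240), Mul(Pow(2, Rational(1, 2)), 4)) = Add(Add(Add(56, Mul(-4, 5)), -3240), Mul(4, Pow(2, Rational(1, 2)))) = Add(Add(Add(56, -20), -3240), Mul(4, Pow(2, Rational(1, 2)))) = Add(Add(36, -3240), Mul(4, Pow(2, Rational(1, 2)))) = Add(-3204, Mul(4, Pow(2, Rational(1, 2))))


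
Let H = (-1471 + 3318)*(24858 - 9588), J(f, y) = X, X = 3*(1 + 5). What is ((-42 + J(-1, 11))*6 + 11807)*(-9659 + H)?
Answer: 328826983553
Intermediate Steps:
X = 18 (X = 3*6 = 18)
J(f, y) = 18
H = 28203690 (H = 1847*15270 = 28203690)
((-42 + J(-1, 11))*6 + 11807)*(-9659 + H) = ((-42 + 18)*6 + 11807)*(-9659 + 28203690) = (-24*6 + 11807)*28194031 = (-144 + 11807)*28194031 = 11663*28194031 = 328826983553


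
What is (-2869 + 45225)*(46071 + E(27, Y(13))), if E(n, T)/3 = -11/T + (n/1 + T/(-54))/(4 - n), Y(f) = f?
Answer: 5250485233150/2691 ≈ 1.9511e+9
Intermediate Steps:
E(n, T) = -33/T + 3*(n - T/54)/(4 - n) (E(n, T) = 3*(-11/T + (n/1 + T/(-54))/(4 - n)) = 3*(-11/T + (n*1 + T*(-1/54))/(4 - n)) = 3*(-11/T + (n - T/54)/(4 - n)) = -33/T + 3*(n - T/54)/(4 - n))
(-2869 + 45225)*(46071 + E(27, Y(13))) = (-2869 + 45225)*(46071 + (1/18)*(2376 + 13² - 594*27 - 54*13*27)/(13*(-4 + 27))) = 42356*(46071 + (1/18)*(1/13)*(2376 + 169 - 16038 - 18954)/23) = 42356*(46071 + (1/18)*(1/13)*(1/23)*(-32447)) = 42356*(46071 - 32447/5382) = 42356*(247921675/5382) = 5250485233150/2691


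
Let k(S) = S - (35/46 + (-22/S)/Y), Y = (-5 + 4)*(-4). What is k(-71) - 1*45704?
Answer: -74751944/1633 ≈ -45776.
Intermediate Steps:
Y = 4 (Y = -1*(-4) = 4)
k(S) = -35/46 + S + 11/(2*S) (k(S) = S - (35/46 - 22/S/4) = S - (35*(1/46) - 22/S*(¼)) = S - (35/46 - 11/(2*S)) = S + (-35/46 + 11/(2*S)) = -35/46 + S + 11/(2*S))
k(-71) - 1*45704 = (-35/46 - 71 + (11/2)/(-71)) - 1*45704 = (-35/46 - 71 + (11/2)*(-1/71)) - 45704 = (-35/46 - 71 - 11/142) - 45704 = -117312/1633 - 45704 = -74751944/1633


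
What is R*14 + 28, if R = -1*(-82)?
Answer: 1176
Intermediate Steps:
R = 82
R*14 + 28 = 82*14 + 28 = 1148 + 28 = 1176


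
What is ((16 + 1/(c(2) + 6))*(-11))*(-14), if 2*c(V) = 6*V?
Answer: 14861/6 ≈ 2476.8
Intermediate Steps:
c(V) = 3*V (c(V) = (6*V)/2 = 3*V)
((16 + 1/(c(2) + 6))*(-11))*(-14) = ((16 + 1/(3*2 + 6))*(-11))*(-14) = ((16 + 1/(6 + 6))*(-11))*(-14) = ((16 + 1/12)*(-11))*(-14) = ((193/12)*(-11))*(-14) = -2123/12*(-14) = 14861/6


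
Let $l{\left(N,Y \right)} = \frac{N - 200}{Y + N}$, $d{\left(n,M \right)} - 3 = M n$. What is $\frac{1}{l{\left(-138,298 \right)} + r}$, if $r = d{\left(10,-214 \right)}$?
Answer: $- \frac{80}{171129} \approx -0.00046748$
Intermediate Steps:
$d{\left(n,M \right)} = 3 + M n$
$l{\left(N,Y \right)} = \frac{-200 + N}{N + Y}$
$r = -2137$ ($r = 3 - 2140 = -2137$)
$\frac{1}{l{\left(-138,298 \right)} + r} = \frac{1}{\frac{-200 - 138}{-138 + 298} - 2137} = \frac{1}{\frac{1}{160} \left(-338\right) - 2137} = \frac{1}{- \frac{169}{80} - 2137} = \frac{1}{- \frac{171129}{80}} = - \frac{80}{171129}$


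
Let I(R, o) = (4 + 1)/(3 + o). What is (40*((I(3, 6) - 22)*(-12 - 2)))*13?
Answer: 1405040/9 ≈ 1.5612e+5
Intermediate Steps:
I(R, o) = 5/(3 + o)
(40*((I(3, 6) - 22)*(-12 - 2)))*13 = (40*((5/(3 + 6) - 22)*(-12 - 2)))*13 = (40*((5/9 - 22)*(-14)))*13 = (40*(-193/9*(-14)))*13 = (40*(2702/9))*13 = (108080/9)*13 = 1405040/9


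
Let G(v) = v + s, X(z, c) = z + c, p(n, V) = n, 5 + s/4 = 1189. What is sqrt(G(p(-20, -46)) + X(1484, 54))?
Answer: sqrt(6254) ≈ 79.082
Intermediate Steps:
s = 4736 (s = -20 + 4*1189 = -20 + 4756 = 4736)
X(z, c) = c + z
G(v) = 4736 + v (G(v) = v + 4736 = 4736 + v)
sqrt(G(p(-20, -46)) + X(1484, 54)) = sqrt((4736 - 20) + (54 + 1484)) = sqrt(4716 + 1538) = sqrt(6254)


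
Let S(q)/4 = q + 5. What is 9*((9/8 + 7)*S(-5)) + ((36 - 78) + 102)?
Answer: 60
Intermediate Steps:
S(q) = 20 + 4*q (S(q) = 4*(q + 5) = 4*(5 + q) = 20 + 4*q)
9*((9/8 + 7)*S(-5)) + ((36 - 78) + 102) = 9*((9/8 + 7)*(20 + 4*(-5))) + ((36 - 78) + 102) = 9*((9*(⅛) + 7)*(20 - 20)) + (-42 + 102) = 9*((9/8 + 7)*0) + 60 = 9*((65/8)*0) + 60 = 9*0 + 60 = 0 + 60 = 60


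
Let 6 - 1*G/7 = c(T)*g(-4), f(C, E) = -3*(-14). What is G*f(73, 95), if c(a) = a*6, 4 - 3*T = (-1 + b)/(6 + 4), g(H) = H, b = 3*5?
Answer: 39396/5 ≈ 7879.2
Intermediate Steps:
b = 15
T = 13/15 (T = 4/3 - (-1 + 15)/(3*(6 + 4)) = 4/3 - 14/(3*10) = 4/3 - ⅓*7/5 = 4/3 - 7/15 = 13/15 ≈ 0.86667)
f(C, E) = 42
c(a) = 6*a
G = 938/5 (G = 42 - 7*6*(13/15)*(-4) = 42 - 182*(-4)/5 = 42 - 7*(-104/5) = 42 + 728/5 = 938/5 ≈ 187.60)
G*f(73, 95) = (938/5)*42 = 39396/5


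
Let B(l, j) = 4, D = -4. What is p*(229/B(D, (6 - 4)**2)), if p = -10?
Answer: -1145/2 ≈ -572.50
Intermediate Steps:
p*(229/B(D, (6 - 4)**2)) = -2290/4 = -10*229/4 = -1145/2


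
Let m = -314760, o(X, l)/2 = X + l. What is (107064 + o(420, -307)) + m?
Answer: -207470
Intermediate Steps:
o(X, l) = 2*X + 2*l (o(X, l) = 2*(X + l) = 2*X + 2*l)
(107064 + o(420, -307)) + m = (107064 + (2*420 + 2*(-307))) - 314760 = (107064 + (840 - 614)) - 314760 = (107064 + 226) - 314760 = 107290 - 314760 = -207470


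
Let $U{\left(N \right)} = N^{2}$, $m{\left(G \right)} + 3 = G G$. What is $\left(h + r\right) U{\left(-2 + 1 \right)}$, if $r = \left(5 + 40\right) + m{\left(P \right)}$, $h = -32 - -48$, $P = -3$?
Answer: $67$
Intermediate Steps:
$h = 16$ ($h = -32 + 48 = 16$)
$m{\left(G \right)} = -3 + G^{2}$ ($m{\left(G \right)} = -3 + G G = -3 + G^{2}$)
$r = 51$ ($r = \left(5 + 40\right) - \left(3 - \left(-3\right)^{2}\right) = 45 + \left(-3 + 9\right) = 45 + 6 = 51$)
$\left(h + r\right) U{\left(-2 + 1 \right)} = \left(16 + 51\right) \left(-2 + 1\right)^{2} = 67 \left(-1\right)^{2} = 67 \cdot 1 = 67$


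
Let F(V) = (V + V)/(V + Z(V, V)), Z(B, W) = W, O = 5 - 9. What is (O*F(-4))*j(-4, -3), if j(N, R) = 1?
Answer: -4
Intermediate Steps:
O = -4
F(V) = 1 (F(V) = (V + V)/(V + V) = (2*V)/((2*V)) = (2*V)*(1/(2*V)) = 1)
(O*F(-4))*j(-4, -3) = -4*1*1 = -4*1 = -4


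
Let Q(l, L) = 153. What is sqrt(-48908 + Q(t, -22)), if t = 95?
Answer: 7*I*sqrt(995) ≈ 220.81*I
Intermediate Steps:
sqrt(-48908 + Q(t, -22)) = sqrt(-48908 + 153) = sqrt(-48755) = 7*I*sqrt(995)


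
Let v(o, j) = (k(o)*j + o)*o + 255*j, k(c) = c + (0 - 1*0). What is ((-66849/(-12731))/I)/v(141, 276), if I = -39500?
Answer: -22283/934913595055500 ≈ -2.3834e-11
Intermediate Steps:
k(c) = c (k(c) = c + (0 + 0) = c + 0 = c)
v(o, j) = 255*j + o*(o + j*o) (v(o, j) = (o*j + o)*o + 255*j = (j*o + o)*o + 255*j = (o + j*o)*o + 255*j = o*(o + j*o) + 255*j = 255*j + o*(o + j*o))
((-66849/(-12731))/I)/v(141, 276) = (-66849/(-12731)/(-39500))/(141² + 255*276 + 276*141²) = (-66849*(-1/12731)*(-1/39500))/(19881 + 70380 + 276*19881) = ((66849/12731)*(-1/39500))/(19881 + 70380 + 5487156) = -66849/502874500/5577417 = -66849/502874500*1/5577417 = -22283/934913595055500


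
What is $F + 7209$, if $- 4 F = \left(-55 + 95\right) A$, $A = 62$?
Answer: $6589$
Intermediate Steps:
$F = -620$ ($F = - \frac{\left(-55 + 95\right) 62}{4} = - \frac{40 \cdot 62}{4} = \left(- \frac{1}{4}\right) 2480 = -620$)
$F + 7209 = -620 + 7209 = 6589$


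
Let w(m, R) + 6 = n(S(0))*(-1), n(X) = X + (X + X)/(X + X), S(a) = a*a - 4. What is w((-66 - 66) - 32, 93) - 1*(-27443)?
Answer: 27440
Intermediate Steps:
S(a) = -4 + a**2 (S(a) = a**2 - 4 = -4 + a**2)
n(X) = 1 + X (n(X) = X + (2*X)/((2*X)) = X + (2*X)*(1/(2*X)) = X + 1 = 1 + X)
w(m, R) = -3 (w(m, R) = -6 + (1 + (-4 + 0**2))*(-1) = -6 + (1 + (-4 + 0))*(-1) = -6 + (1 - 4)*(-1) = -6 - 3*(-1) = -6 + 3 = -3)
w((-66 - 66) - 32, 93) - 1*(-27443) = -3 - 1*(-27443) = -3 + 27443 = 27440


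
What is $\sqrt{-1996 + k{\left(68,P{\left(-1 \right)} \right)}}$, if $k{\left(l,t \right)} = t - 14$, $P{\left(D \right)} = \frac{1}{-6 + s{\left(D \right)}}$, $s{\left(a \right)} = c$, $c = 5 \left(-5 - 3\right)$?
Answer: $\frac{i \sqrt{4253206}}{46} \approx 44.833 i$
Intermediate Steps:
$c = -40$ ($c = 5 \left(-8\right) = -40$)
$s{\left(a \right)} = -40$
$P{\left(D \right)} = - \frac{1}{46}$ ($P{\left(D \right)} = \frac{1}{-6 - 40} = \frac{1}{-46} = - \frac{1}{46}$)
$k{\left(l,t \right)} = -14 + t$
$\sqrt{-1996 + k{\left(68,P{\left(-1 \right)} \right)}} = \sqrt{-1996 - \frac{645}{46}} = \sqrt{- \frac{92461}{46}} = \frac{i \sqrt{4253206}}{46}$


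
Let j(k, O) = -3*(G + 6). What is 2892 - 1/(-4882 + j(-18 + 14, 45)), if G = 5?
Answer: 14214181/4915 ≈ 2892.0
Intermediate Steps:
j(k, O) = -33 (j(k, O) = -3*(5 + 6) = -3*11 = -33)
2892 - 1/(-4882 + j(-18 + 14, 45)) = 2892 - 1/(-4882 - 33) = 2892 - 1/(-4915) = 2892 - 1*(-1/4915) = 2892 + 1/4915 = 14214181/4915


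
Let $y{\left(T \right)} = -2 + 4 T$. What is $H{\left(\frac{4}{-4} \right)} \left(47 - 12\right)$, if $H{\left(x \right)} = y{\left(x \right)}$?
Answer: $-210$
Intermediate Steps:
$H{\left(x \right)} = -2 + 4 x$
$H{\left(\frac{4}{-4} \right)} \left(47 - 12\right) = \left(-2 + 4 \frac{4}{-4}\right) \left(47 - 12\right) = \left(-2 + 4 \cdot 4 \left(- \frac{1}{4}\right)\right) 35 = \left(-2 + 4 \left(-1\right)\right) 35 = \left(-2 - 4\right) 35 = \left(-6\right) 35 = -210$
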